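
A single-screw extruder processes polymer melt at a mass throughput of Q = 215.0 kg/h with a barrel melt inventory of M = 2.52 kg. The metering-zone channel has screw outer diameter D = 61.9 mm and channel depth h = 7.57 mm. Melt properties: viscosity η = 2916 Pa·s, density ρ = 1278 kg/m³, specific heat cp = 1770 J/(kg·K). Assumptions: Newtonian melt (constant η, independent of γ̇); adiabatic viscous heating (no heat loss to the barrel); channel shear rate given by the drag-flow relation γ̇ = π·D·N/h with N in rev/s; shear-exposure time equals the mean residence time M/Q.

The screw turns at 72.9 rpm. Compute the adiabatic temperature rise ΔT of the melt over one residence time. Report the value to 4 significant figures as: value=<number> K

value=52.99 K

Q_s = Q / 3600 = 215.0 / 3600 = 0.0597222 kg/s
Mean residence time: t_res = M/Q_s = 2.52 kg / 0.0597222 kg/s = 42.1953 s
D = 61.9 mm = 0.0619 m;  h = 7.57 mm = 0.00757 m;  N = 72.9 rpm / 60 = 1.215 rev/s
γ̇ = π·D·N / h = π · 0.0619 · 1.215 / 0.00757 = 31.212 s⁻¹
ΔT = η·γ̇²·t_res/(ρ·cp) = [2916 × 31.212² × 42.1953] / [1278 × 1770] = 52.9895 K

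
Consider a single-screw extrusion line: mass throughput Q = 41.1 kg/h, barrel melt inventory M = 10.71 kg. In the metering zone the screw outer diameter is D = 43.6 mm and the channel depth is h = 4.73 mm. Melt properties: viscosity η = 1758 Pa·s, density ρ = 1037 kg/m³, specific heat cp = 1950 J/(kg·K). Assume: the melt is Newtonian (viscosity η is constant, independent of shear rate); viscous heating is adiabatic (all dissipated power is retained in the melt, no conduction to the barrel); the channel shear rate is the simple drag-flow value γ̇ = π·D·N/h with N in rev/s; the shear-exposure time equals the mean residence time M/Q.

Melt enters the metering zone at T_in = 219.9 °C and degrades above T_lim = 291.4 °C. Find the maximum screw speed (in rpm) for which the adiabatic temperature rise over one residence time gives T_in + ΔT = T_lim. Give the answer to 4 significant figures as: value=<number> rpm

Q_s = Q / 3600 = 41.1 / 3600 = 0.0114167 kg/s
t_res = M / Q_s = 10.71 / 0.0114167 = 938.102 s
D = 43.6 mm = 0.0436 m;  h = 4.73 mm = 0.00473 m
Allowable rise: ΔT_a = T_lim − T_in = 291.4 − 219.9 = 71.5 K
γ̇_max² = ΔT_a·ρ·cp / (η·t_res) = [71.5 × 1037 × 1950] / [1758 × 938.102] = 87.6699 s⁻²
γ̇_max = sqrt(87.6699) = 9.36322 s⁻¹
N_max = γ̇_max·h / (π·D) = 9.36322 · 0.00473 / (π · 0.0436) = 0.323333 rev/s = 19.4 rpm

value=19.40 rpm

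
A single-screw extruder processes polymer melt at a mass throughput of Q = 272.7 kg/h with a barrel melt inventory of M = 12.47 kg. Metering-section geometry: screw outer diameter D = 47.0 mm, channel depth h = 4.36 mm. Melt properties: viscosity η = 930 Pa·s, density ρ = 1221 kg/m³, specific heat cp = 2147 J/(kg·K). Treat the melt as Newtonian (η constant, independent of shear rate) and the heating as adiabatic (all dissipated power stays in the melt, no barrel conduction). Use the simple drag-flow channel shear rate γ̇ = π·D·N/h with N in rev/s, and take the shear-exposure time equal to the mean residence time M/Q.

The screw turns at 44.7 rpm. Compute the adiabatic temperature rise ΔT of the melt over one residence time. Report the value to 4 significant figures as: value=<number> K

Q_s = Q / 3600 = 272.7 / 3600 = 0.07575 kg/s
Mean residence time: t_res = M/Q_s = 12.47 kg / 0.07575 kg/s = 164.62 s
Geometry in metres: D = 47.0 mm → 0.047 m, h = 4.36 mm → 0.00436 m; screw speed N = 44.7 rpm = 0.745 rev/s
Shear rate: γ̇ = πDN/h = π·0.047·0.745/0.00436 = 25.23 s⁻¹
ΔT = η·γ̇²·t_res / (ρ·cp) = 930 · (25.23)² · 164.62 / (1221 · 2147) = 37.1753 K

value=37.18 K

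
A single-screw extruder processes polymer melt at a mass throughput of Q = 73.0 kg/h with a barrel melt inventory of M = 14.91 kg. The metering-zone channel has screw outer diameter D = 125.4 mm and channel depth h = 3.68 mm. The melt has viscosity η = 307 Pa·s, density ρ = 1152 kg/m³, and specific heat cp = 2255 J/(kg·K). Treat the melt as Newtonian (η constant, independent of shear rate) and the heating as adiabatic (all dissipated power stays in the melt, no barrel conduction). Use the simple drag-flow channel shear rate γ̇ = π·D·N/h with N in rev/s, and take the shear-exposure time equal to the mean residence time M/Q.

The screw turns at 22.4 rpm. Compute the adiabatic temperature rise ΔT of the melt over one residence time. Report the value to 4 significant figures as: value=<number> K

Convert throughput: Q = 73.0 kg/h = 73.0/3600 = 0.0202778 kg/s
t_res = M / Q_s = 14.91 ÷ 0.0202778 = 735.288 s
Convert to SI: D = 0.1254 m, h = 0.00368 m, N = 22.4/60 = 0.373333 rev/s
γ̇ = π·D·N / h = π · 0.1254 · 0.373333 / 0.00368 = 39.9665 s⁻¹
Adiabatic rise: ΔT = η γ̇² t_res / (ρ cp) = 307·(39.9665)²·735.288 / (1152·2255) = 138.8 K

value=138.8 K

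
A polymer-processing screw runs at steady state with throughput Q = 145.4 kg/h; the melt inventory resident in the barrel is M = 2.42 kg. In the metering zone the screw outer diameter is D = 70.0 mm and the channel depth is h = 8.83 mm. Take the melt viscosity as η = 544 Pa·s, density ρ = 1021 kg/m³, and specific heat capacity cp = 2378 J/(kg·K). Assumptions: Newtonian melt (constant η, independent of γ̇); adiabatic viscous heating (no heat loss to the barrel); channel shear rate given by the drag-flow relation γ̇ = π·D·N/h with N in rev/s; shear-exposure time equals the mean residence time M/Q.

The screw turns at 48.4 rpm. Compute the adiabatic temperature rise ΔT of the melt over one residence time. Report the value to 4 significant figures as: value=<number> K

Convert throughput: Q = 145.4 kg/h = 145.4/3600 = 0.0403889 kg/s
t_res = M / Q_s = 2.42 ÷ 0.0403889 = 59.9175 s
D = 70.0 mm = 0.07 m;  h = 8.83 mm = 0.00883 m;  N = 48.4 rpm / 60 = 0.806667 rev/s
Shear rate: γ̇ = πDN/h = π·0.07·0.806667/0.00883 = 20.0901 s⁻¹
ΔT = η·γ̇²·t_res / (ρ·cp) = 544 · (20.0901)² · 59.9175 / (1021 · 2378) = 5.41848 K

value=5.418 K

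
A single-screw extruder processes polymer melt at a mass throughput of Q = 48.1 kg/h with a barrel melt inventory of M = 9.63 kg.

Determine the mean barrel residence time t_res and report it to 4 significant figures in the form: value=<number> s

Throughput in SI: Q_s = 48.1 kg/h ÷ 3600 s/h = 0.0133611 kg/s
Mean residence time: t_res = M/Q_s = 9.63 kg / 0.0133611 kg/s = 720.748 s

value=720.7 s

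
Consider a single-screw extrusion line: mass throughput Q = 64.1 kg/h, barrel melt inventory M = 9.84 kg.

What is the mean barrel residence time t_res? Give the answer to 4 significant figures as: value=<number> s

Q_s = Q / 3600 = 64.1 / 3600 = 0.0178056 kg/s
t_res = M / Q_s = 9.84 / 0.0178056 = 552.637 s

value=552.6 s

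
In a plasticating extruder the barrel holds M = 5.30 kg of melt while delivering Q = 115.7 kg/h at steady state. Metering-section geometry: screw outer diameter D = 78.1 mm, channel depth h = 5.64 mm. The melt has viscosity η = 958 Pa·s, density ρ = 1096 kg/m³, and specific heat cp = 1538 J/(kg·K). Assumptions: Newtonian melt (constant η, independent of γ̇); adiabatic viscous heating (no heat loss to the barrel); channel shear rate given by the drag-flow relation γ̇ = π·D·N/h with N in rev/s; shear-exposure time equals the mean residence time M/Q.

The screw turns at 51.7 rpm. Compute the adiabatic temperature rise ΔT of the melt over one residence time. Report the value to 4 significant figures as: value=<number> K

Throughput in SI: Q_s = 115.7 kg/h ÷ 3600 s/h = 0.0321389 kg/s
Mean residence time: t_res = M/Q_s = 5.30 kg / 0.0321389 kg/s = 164.909 s
Convert to SI: D = 0.0781 m, h = 0.00564 m, N = 51.7/60 = 0.861667 rev/s
γ̇ = π D N / h = (π)(0.0781)(0.861667) / 0.00564 = 37.4853 s⁻¹
ΔT = η·γ̇²·t_res/(ρ·cp) = [958 × 37.4853² × 164.909] / [1096 × 1538] = 131.694 K

value=131.7 K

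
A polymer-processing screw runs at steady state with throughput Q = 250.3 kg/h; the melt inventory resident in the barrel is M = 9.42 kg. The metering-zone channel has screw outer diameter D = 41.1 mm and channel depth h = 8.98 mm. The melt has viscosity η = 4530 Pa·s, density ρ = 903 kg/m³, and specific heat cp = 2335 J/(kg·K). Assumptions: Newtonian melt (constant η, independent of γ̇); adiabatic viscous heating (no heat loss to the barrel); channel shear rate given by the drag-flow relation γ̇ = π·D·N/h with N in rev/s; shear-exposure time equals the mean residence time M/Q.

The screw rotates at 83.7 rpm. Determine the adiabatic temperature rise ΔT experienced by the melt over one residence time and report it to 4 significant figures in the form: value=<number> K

Convert throughput: Q = 250.3 kg/h = 250.3/3600 = 0.0695278 kg/s
Mean residence time: t_res = M/Q_s = 9.42 kg / 0.0695278 kg/s = 135.485 s
D = 41.1 mm = 0.0411 m;  h = 8.98 mm = 0.00898 m;  N = 83.7 rpm / 60 = 1.395 rev/s
γ̇ = π D N / h = (π)(0.0411)(1.395) / 0.00898 = 20.0581 s⁻¹
Adiabatic rise: ΔT = η γ̇² t_res / (ρ cp) = 4530·(20.0581)²·135.485 / (903·2335) = 117.11 K

value=117.1 K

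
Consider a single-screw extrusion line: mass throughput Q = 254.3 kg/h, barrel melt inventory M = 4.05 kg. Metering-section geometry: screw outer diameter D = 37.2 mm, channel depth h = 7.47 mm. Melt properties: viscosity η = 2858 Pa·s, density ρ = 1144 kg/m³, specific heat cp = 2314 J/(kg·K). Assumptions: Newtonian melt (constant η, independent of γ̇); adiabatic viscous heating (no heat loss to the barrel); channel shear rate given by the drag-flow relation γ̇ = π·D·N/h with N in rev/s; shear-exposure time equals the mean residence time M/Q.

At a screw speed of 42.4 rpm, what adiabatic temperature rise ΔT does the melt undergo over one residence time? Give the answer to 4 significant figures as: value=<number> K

value=7.566 K

Q_s = Q / 3600 = 254.3 / 3600 = 0.0706389 kg/s
t_res = M / Q_s = 4.05 ÷ 0.0706389 = 57.3339 s
Convert to SI: D = 0.0372 m, h = 0.00747 m, N = 42.4/60 = 0.706667 rev/s
Shear rate: γ̇ = πDN/h = π·0.0372·0.706667/0.00747 = 11.0557 s⁻¹
Adiabatic rise: ΔT = η γ̇² t_res / (ρ cp) = 2858·(11.0557)²·57.3339 / (1144·2314) = 7.56585 K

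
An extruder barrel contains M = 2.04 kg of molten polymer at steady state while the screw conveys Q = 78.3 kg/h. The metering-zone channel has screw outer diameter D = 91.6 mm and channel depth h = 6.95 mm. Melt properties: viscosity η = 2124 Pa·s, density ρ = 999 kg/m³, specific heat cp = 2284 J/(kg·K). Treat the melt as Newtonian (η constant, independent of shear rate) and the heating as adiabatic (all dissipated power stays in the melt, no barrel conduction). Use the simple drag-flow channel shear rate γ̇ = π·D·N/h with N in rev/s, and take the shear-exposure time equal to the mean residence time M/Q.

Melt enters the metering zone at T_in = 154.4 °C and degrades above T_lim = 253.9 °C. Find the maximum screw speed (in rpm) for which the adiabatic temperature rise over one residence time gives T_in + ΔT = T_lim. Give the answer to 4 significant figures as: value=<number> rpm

value=48.92 rpm

Throughput in SI: Q_s = 78.3 kg/h ÷ 3600 s/h = 0.02175 kg/s
t_res = M / Q_s = 2.04 / 0.02175 = 93.7931 s
Convert to metres: D = 0.0916 m, h = 0.00695 m
Allowable rise: ΔT_a = T_lim − T_in = 253.9 − 154.4 = 99.5 K
Invert ΔT = ηγ̇²t_res/(ρcp) for γ̇: γ̇_max² = ΔT_a ρ cp / (η t_res) = 99.5·999·2284 / (2124·93.7931) = 1139.62 s⁻²
γ̇_max = √1139.62 = 33.7582 s⁻¹
N_max = γ̇_max·h / (π·D) = 33.7582 · 0.00695 / (π · 0.0916) = 0.815303 rev/s = 48.9182 rpm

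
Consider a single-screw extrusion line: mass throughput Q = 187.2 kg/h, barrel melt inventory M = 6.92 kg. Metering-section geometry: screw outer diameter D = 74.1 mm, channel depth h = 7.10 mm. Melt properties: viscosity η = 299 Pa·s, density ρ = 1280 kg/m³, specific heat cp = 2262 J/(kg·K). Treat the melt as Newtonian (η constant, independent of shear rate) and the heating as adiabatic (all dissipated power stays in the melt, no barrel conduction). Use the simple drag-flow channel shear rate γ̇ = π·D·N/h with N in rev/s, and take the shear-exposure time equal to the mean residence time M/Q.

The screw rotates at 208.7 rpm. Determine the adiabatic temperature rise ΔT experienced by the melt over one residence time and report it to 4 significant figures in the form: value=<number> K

value=178.7 K

Q_s = Q / 3600 = 187.2 / 3600 = 0.052 kg/s
t_res = M / Q_s = 6.92 ÷ 0.052 = 133.077 s
Convert to SI: D = 0.0741 m, h = 0.0071 m, N = 208.7/60 = 3.47833 rev/s
γ̇ = π D N / h = (π)(0.0741)(3.47833) / 0.0071 = 114.046 s⁻¹
Adiabatic rise: ΔT = η γ̇² t_res / (ρ cp) = 299·(114.046)²·133.077 / (1280·2262) = 178.745 K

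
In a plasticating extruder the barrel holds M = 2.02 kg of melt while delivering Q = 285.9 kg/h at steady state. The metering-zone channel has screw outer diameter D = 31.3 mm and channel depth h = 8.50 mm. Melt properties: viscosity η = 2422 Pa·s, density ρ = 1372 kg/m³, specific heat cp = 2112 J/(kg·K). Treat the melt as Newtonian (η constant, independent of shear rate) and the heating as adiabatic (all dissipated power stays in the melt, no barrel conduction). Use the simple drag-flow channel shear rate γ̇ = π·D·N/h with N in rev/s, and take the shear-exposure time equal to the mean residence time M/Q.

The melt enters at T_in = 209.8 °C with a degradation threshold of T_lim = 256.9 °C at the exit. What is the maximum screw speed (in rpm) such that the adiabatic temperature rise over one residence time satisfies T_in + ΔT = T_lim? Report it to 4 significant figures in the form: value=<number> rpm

value=244.1 rpm

Q_s = Q / 3600 = 285.9 / 3600 = 0.0794167 kg/s
t_res = M / Q_s = 2.02 / 0.0794167 = 25.4355 s
D = 31.3 mm = 0.0313 m;  h = 8.50 mm = 0.0085 m
ΔT_a = T_lim − T_in = 256.9 − 209.8 = 47.1 K
Invert ΔT = ηγ̇²t_res/(ρcp) for γ̇: γ̇_max² = ΔT_a ρ cp / (η t_res) = 47.1·1372·2112 / (2422·25.4355) = 2215.41 s⁻²
Take the square root: γ̇_max = √(2215.41) = 47.0682 s⁻¹
Solve γ̇ = πDN/h for N: N_max = γ̇_max·h/(π·D) = 47.0682 × 0.0085 / (π × 0.0313) = 4.06867 rev/s = 244.12 rpm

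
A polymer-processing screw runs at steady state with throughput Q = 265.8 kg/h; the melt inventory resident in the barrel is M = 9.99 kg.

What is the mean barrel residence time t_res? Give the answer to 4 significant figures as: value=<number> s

value=135.3 s

Throughput in SI: Q_s = 265.8 kg/h ÷ 3600 s/h = 0.0738333 kg/s
Mean residence time: t_res = M/Q_s = 9.99 kg / 0.0738333 kg/s = 135.305 s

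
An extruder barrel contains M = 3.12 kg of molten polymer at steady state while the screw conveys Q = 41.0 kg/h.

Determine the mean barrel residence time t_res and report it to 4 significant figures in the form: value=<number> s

value=274.0 s

Convert throughput: Q = 41.0 kg/h = 41.0/3600 = 0.0113889 kg/s
t_res = M / Q_s = 3.12 ÷ 0.0113889 = 273.951 s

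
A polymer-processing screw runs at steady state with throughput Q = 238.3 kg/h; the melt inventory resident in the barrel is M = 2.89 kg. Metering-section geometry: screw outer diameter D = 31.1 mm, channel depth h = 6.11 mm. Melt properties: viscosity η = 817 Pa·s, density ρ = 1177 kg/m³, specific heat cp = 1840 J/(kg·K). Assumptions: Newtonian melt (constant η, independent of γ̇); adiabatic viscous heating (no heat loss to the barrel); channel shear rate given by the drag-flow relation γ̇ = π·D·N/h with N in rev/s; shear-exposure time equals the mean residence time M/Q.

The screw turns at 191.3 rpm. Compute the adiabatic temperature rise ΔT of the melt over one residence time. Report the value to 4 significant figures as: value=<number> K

value=42.81 K

Throughput in SI: Q_s = 238.3 kg/h ÷ 3600 s/h = 0.0661944 kg/s
t_res = M / Q_s = 2.89 / 0.0661944 = 43.6593 s
Convert to SI: D = 0.0311 m, h = 0.00611 m, N = 191.3/60 = 3.18833 rev/s
Shear rate: γ̇ = πDN/h = π·0.0311·3.18833/0.00611 = 50.9839 s⁻¹
ΔT = η·γ̇²·t_res / (ρ·cp) = 817 · (50.9839)² · 43.6593 / (1177 · 1840) = 42.8124 K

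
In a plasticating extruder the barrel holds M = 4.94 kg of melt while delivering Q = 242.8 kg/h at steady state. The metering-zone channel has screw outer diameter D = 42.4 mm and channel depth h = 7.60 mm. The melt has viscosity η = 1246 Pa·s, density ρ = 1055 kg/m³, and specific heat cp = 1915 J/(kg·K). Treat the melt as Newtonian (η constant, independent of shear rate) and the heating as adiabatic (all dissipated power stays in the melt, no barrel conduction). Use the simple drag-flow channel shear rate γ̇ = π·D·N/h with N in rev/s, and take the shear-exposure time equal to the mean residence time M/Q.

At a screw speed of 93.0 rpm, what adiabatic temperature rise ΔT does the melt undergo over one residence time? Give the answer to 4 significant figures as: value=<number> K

Q_s = Q / 3600 = 242.8 / 3600 = 0.0674444 kg/s
t_res = M / Q_s = 4.94 ÷ 0.0674444 = 73.2455 s
Geometry in metres: D = 42.4 mm → 0.0424 m, h = 7.60 mm → 0.0076 m; screw speed N = 93.0 rpm = 1.55 rev/s
γ̇ = π D N / h = (π)(0.0424)(1.55) / 0.0076 = 27.1665 s⁻¹
ΔT = η·γ̇²·t_res/(ρ·cp) = [1246 × 27.1665² × 73.2455] / [1055 × 1915] = 33.3384 K

value=33.34 K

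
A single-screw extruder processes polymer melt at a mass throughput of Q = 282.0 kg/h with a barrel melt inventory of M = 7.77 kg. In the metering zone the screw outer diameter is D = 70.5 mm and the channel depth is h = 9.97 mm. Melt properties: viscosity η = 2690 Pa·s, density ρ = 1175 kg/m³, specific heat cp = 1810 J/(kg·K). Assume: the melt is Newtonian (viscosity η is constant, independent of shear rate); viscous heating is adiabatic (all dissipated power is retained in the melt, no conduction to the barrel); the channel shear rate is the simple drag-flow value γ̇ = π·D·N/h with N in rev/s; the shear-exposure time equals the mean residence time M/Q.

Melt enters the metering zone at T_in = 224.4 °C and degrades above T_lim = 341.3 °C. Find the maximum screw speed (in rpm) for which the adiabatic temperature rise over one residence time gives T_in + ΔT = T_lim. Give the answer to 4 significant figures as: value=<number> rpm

Throughput in SI: Q_s = 282.0 kg/h ÷ 3600 s/h = 0.0783333 kg/s
t_res = M / Q_s = 7.77 ÷ 0.0783333 = 99.1915 s
Convert to metres: D = 0.0705 m, h = 0.00997 m
Allowable rise: ΔT_a = T_lim − T_in = 341.3 − 224.4 = 116.9 K
γ̇_max² = ΔT_a·ρ·cp / (η·t_res) = [116.9 × 1175 × 1810] / [2690 × 99.1915] = 931.76 s⁻²
Take the square root: γ̇_max = √(931.76) = 30.5248 s⁻¹
N_max = γ̇_max h / (πD) = 30.5248·0.00997/(π·0.0705) = 1.37407 rev/s → ×60 = 82.4441 rpm

value=82.44 rpm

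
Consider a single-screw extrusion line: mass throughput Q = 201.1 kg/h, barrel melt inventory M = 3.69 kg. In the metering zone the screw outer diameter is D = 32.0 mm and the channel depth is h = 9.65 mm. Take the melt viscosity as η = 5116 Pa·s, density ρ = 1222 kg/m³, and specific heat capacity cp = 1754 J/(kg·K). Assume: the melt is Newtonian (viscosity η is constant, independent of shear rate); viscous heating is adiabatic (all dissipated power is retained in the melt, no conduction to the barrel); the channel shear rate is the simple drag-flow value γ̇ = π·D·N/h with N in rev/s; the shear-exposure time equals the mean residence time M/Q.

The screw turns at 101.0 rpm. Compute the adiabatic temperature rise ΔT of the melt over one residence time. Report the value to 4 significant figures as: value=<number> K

Convert throughput: Q = 201.1 kg/h = 201.1/3600 = 0.0558611 kg/s
Mean residence time: t_res = M/Q_s = 3.69 kg / 0.0558611 kg/s = 66.0567 s
D = 32.0 mm = 0.032 m;  h = 9.65 mm = 0.00965 m;  N = 101.0 rpm / 60 = 1.68333 rev/s
Shear rate: γ̇ = πDN/h = π·0.032·1.68333/0.00965 = 17.5365 s⁻¹
ΔT = η·γ̇²·t_res / (ρ·cp) = 5116 · (17.5365)² · 66.0567 / (1222 · 1754) = 48.4877 K

value=48.49 K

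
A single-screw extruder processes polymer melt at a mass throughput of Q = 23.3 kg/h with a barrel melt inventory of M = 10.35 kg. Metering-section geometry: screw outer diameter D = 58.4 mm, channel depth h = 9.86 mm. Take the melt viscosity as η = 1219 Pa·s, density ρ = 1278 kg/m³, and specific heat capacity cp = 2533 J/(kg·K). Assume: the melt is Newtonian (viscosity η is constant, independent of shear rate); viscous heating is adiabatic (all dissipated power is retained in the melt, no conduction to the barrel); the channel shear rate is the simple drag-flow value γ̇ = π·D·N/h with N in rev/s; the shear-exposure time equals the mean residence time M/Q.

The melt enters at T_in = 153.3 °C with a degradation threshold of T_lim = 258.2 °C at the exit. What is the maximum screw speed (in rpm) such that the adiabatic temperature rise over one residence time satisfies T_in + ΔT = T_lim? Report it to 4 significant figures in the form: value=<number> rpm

value=42.56 rpm

Throughput in SI: Q_s = 23.3 kg/h ÷ 3600 s/h = 0.00647222 kg/s
t_res = M / Q_s = 10.35 ÷ 0.00647222 = 1599.14 s
Convert to metres: D = 0.0584 m, h = 0.00986 m
ΔT_a = T_lim − T_in = 258.2 °C − 153.3 °C = 104.9 K
γ̇_max² = ΔT_a·ρ·cp / (η·t_res) = [104.9 × 1278 × 2533] / [1219 × 1599.14] = 174.201 s⁻²
γ̇_max = sqrt(174.201) = 13.1985 s⁻¹
Solve γ̇ = πDN/h for N: N_max = γ̇_max·h/(π·D) = 13.1985 × 0.00986 / (π × 0.0584) = 0.709316 rev/s = 42.5589 rpm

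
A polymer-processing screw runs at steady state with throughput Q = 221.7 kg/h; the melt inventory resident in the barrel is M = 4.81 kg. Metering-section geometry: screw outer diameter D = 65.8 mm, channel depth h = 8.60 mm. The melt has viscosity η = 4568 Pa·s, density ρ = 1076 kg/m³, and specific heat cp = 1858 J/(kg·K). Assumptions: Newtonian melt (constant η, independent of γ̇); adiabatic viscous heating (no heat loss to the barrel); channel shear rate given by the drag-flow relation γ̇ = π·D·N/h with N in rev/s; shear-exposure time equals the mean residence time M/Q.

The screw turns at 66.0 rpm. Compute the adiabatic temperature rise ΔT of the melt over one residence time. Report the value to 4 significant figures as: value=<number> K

Convert throughput: Q = 221.7 kg/h = 221.7/3600 = 0.0615833 kg/s
t_res = M / Q_s = 4.81 / 0.0615833 = 78.1055 s
Geometry in metres: D = 65.8 mm → 0.0658 m, h = 8.60 mm → 0.0086 m; screw speed N = 66.0 rpm = 1.1 rev/s
γ̇ = π D N / h = (π)(0.0658)(1.1) / 0.0086 = 26.4405 s⁻¹
ΔT = η·γ̇²·t_res / (ρ·cp) = 4568 · (26.4405)² · 78.1055 / (1076 · 1858) = 124.764 K

value=124.8 K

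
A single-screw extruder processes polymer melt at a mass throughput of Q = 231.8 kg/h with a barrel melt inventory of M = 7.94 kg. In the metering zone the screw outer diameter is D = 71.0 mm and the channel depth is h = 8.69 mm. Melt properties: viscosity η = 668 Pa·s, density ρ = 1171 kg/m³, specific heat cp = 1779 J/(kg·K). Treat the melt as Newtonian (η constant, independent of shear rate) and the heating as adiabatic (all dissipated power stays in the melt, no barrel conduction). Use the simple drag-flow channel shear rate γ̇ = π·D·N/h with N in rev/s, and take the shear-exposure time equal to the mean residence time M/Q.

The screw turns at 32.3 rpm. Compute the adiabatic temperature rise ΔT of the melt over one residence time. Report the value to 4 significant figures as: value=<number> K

value=7.550 K

Q_s = Q / 3600 = 231.8 / 3600 = 0.0643889 kg/s
t_res = M / Q_s = 7.94 / 0.0643889 = 123.313 s
Convert to SI: D = 0.071 m, h = 0.00869 m, N = 32.3/60 = 0.538333 rev/s
γ̇ = π D N / h = (π)(0.071)(0.538333) / 0.00869 = 13.8178 s⁻¹
Adiabatic rise: ΔT = η γ̇² t_res / (ρ cp) = 668·(13.8178)²·123.313 / (1171·1779) = 7.54975 K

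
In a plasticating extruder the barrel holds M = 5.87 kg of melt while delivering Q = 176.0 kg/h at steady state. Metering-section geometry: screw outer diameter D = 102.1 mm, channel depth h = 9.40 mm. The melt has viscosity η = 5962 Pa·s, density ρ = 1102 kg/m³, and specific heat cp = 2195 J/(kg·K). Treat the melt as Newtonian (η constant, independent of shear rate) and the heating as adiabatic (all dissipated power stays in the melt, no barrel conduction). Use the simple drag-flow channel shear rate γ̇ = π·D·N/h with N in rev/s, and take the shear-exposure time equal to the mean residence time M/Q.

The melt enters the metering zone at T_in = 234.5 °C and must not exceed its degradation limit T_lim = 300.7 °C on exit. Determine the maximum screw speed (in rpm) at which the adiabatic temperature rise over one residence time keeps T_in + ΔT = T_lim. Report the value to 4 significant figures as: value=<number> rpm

Throughput in SI: Q_s = 176.0 kg/h ÷ 3600 s/h = 0.0488889 kg/s
Mean residence time: t_res = M/Q_s = 5.87 kg / 0.0488889 kg/s = 120.068 s
Convert to metres: D = 0.1021 m, h = 0.0094 m
ΔT_a = T_lim − T_in = 300.7 °C − 234.5 °C = 66.2 K
γ̇_max² = ΔT_a·ρ·cp/(η·t_res) = 66.2·1102·2195/(5962·120.068) = 223.694 s⁻²
γ̇_max = √223.694 = 14.9564 s⁻¹
Solve γ̇ = πDN/h for N: N_max = γ̇_max·h/(π·D) = 14.9564 × 0.0094 / (π × 0.1021) = 0.438308 rev/s = 26.2985 rpm

value=26.30 rpm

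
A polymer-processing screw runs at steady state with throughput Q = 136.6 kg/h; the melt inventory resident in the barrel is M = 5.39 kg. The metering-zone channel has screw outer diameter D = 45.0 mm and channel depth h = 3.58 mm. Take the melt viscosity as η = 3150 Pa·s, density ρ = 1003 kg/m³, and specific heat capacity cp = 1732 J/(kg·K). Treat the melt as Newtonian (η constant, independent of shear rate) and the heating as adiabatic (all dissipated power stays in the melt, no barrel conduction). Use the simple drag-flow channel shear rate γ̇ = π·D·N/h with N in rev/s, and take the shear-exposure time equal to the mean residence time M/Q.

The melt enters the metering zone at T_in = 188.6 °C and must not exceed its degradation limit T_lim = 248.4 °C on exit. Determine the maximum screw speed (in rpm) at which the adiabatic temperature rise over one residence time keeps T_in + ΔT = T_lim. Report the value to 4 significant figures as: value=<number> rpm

value=23.15 rpm

Q_s = Q / 3600 = 136.6 / 3600 = 0.0379444 kg/s
Mean residence time: t_res = M/Q_s = 5.39 kg / 0.0379444 kg/s = 142.05 s
D = 45.0 mm = 0.045 m;  h = 3.58 mm = 0.00358 m
Allowable rise: ΔT_a = T_lim − T_in = 248.4 − 188.6 = 59.8 K
γ̇_max² = ΔT_a·ρ·cp / (η·t_res) = [59.8 × 1003 × 1732] / [3150 × 142.05] = 232.166 s⁻²
Take the square root: γ̇_max = √(232.166) = 15.237 s⁻¹
N_max = γ̇_max·h / (π·D) = 15.237 · 0.00358 / (π · 0.045) = 0.385851 rev/s = 23.1511 rpm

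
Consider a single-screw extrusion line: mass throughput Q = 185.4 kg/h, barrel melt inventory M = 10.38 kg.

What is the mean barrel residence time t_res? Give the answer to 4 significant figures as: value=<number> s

Throughput in SI: Q_s = 185.4 kg/h ÷ 3600 s/h = 0.0515 kg/s
t_res = M / Q_s = 10.38 ÷ 0.0515 = 201.553 s

value=201.6 s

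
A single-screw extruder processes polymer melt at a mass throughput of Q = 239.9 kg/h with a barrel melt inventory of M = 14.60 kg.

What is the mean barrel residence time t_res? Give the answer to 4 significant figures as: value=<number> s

Throughput in SI: Q_s = 239.9 kg/h ÷ 3600 s/h = 0.0666389 kg/s
t_res = M / Q_s = 14.60 / 0.0666389 = 219.091 s

value=219.1 s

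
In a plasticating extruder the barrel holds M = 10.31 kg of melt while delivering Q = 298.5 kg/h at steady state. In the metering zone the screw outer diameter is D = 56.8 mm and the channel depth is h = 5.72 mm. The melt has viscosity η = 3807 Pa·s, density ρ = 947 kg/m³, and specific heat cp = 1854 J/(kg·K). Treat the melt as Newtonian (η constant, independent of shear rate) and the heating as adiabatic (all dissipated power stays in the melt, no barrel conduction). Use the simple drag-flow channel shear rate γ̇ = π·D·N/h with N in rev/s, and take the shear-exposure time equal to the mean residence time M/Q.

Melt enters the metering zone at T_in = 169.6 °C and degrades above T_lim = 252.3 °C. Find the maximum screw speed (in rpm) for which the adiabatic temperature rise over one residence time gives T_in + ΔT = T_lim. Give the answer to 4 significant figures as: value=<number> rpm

value=33.68 rpm

Q_s = Q / 3600 = 298.5 / 3600 = 0.0829167 kg/s
Mean residence time: t_res = M/Q_s = 10.31 kg / 0.0829167 kg/s = 124.342 s
Geometry in SI: D = 56.8 mm → 0.0568 m, h = 5.72 mm → 0.00572 m
ΔT_a = T_lim − T_in = 252.3 − 169.6 = 82.7 K
Invert ΔT = ηγ̇²t_res/(ρcp) for γ̇: γ̇_max² = ΔT_a ρ cp / (η t_res) = 82.7·947·1854 / (3807·124.342) = 306.737 s⁻²
Take the square root: γ̇_max = √(306.737) = 17.5139 s⁻¹
N_max = γ̇_max·h / (π·D) = 17.5139 · 0.00572 / (π · 0.0568) = 0.561411 rev/s = 33.6846 rpm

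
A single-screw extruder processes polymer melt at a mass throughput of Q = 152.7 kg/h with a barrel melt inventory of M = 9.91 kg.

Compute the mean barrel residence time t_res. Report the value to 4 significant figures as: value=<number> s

value=233.6 s

Q_s = Q / 3600 = 152.7 / 3600 = 0.0424167 kg/s
t_res = M / Q_s = 9.91 ÷ 0.0424167 = 233.635 s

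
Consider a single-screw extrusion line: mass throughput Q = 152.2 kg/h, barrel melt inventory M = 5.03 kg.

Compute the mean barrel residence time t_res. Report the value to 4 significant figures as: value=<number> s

Convert throughput: Q = 152.2 kg/h = 152.2/3600 = 0.0422778 kg/s
t_res = M / Q_s = 5.03 / 0.0422778 = 118.975 s

value=119.0 s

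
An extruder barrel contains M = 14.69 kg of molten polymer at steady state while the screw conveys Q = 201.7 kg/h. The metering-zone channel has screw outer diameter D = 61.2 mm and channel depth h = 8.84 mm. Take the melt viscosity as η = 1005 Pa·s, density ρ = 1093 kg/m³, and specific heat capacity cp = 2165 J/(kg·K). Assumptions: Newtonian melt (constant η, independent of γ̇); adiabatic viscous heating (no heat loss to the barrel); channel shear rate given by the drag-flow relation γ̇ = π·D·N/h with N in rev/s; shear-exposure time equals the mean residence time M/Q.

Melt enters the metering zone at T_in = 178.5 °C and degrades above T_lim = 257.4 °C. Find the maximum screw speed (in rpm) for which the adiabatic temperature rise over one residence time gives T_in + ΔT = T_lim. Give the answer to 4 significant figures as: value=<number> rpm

value=73.43 rpm

Q_s = Q / 3600 = 201.7 / 3600 = 0.0560278 kg/s
Mean residence time: t_res = M/Q_s = 14.69 kg / 0.0560278 kg/s = 262.191 s
Geometry in SI: D = 61.2 mm → 0.0612 m, h = 8.84 mm → 0.00884 m
ΔT_a = T_lim − T_in = 257.4 − 178.5 = 78.9 K
Invert ΔT = ηγ̇²t_res/(ρcp) for γ̇: γ̇_max² = ΔT_a ρ cp / (η t_res) = 78.9·1093·2165 / (1005·262.191) = 708.55 s⁻²
γ̇_max = √708.55 = 26.6186 s⁻¹
N_max = γ̇_max h / (πD) = 26.6186·0.00884/(π·0.0612) = 1.22387 rev/s → ×60 = 73.4324 rpm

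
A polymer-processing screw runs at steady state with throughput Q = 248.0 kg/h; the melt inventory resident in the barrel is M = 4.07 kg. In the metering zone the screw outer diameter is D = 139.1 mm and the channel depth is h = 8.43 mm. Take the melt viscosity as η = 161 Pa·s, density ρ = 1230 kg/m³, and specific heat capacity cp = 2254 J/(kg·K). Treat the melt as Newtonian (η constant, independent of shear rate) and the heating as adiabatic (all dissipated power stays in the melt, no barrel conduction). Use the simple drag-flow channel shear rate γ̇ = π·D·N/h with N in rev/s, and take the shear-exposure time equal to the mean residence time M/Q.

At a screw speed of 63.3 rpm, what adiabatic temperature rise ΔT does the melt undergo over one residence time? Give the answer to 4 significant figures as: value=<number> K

value=10.26 K

Convert throughput: Q = 248.0 kg/h = 248.0/3600 = 0.0688889 kg/s
t_res = M / Q_s = 4.07 / 0.0688889 = 59.0806 s
D = 139.1 mm = 0.1391 m;  h = 8.43 mm = 0.00843 m;  N = 63.3 rpm / 60 = 1.055 rev/s
Shear rate: γ̇ = πDN/h = π·0.1391·1.055/0.00843 = 54.6892 s⁻¹
ΔT = η·γ̇²·t_res/(ρ·cp) = [161 × 54.6892² × 59.0806] / [1230 × 2254] = 10.2616 K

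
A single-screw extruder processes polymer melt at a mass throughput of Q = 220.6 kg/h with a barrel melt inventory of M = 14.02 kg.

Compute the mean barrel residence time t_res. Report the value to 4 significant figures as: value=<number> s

value=228.8 s

Throughput in SI: Q_s = 220.6 kg/h ÷ 3600 s/h = 0.0612778 kg/s
t_res = M / Q_s = 14.02 ÷ 0.0612778 = 228.794 s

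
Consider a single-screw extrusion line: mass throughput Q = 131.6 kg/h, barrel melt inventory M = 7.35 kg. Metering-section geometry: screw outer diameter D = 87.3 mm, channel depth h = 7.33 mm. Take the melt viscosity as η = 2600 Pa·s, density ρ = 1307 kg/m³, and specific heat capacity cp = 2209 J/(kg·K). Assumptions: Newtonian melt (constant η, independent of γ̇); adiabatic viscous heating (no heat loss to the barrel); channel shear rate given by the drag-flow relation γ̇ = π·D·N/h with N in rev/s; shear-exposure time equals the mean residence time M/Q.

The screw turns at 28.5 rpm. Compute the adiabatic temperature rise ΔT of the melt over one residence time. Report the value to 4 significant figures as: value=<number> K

value=57.19 K

Throughput in SI: Q_s = 131.6 kg/h ÷ 3600 s/h = 0.0365556 kg/s
t_res = M / Q_s = 7.35 ÷ 0.0365556 = 201.064 s
Geometry in metres: D = 87.3 mm → 0.0873 m, h = 7.33 mm → 0.00733 m; screw speed N = 28.5 rpm = 0.475 rev/s
γ̇ = π D N / h = (π)(0.0873)(0.475) / 0.00733 = 17.7727 s⁻¹
Adiabatic rise: ΔT = η γ̇² t_res / (ρ cp) = 2600·(17.7727)²·201.064 / (1307·2209) = 57.1931 K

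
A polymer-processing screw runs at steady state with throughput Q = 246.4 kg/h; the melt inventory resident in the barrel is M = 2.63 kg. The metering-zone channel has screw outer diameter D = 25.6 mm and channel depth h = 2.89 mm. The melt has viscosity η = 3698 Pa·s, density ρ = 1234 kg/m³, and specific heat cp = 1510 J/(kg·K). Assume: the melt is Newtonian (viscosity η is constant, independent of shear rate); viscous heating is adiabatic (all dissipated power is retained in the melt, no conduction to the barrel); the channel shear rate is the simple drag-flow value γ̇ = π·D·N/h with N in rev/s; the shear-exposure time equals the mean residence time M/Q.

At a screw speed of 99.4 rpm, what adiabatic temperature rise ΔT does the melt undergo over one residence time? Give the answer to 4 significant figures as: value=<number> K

value=162.1 K

Throughput in SI: Q_s = 246.4 kg/h ÷ 3600 s/h = 0.0684444 kg/s
t_res = M / Q_s = 2.63 ÷ 0.0684444 = 38.4253 s
Convert to SI: D = 0.0256 m, h = 0.00289 m, N = 99.4/60 = 1.65667 rev/s
γ̇ = π·D·N / h = π · 0.0256 · 1.65667 / 0.00289 = 46.1028 s⁻¹
Adiabatic rise: ΔT = η γ̇² t_res / (ρ cp) = 3698·(46.1028)²·38.4253 / (1234·1510) = 162.086 K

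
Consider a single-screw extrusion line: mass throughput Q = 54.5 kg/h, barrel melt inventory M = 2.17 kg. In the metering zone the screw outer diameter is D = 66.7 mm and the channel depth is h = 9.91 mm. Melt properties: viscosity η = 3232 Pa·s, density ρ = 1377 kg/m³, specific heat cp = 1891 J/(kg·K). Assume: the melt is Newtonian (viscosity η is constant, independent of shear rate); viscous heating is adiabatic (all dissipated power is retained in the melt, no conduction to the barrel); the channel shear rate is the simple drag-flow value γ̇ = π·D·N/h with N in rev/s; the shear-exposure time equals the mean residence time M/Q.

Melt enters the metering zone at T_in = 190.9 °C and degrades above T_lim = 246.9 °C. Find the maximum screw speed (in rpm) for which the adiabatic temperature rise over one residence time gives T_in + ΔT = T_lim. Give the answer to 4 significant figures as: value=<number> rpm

Throughput in SI: Q_s = 54.5 kg/h ÷ 3600 s/h = 0.0151389 kg/s
t_res = M / Q_s = 2.17 / 0.0151389 = 143.339 s
D = 66.7 mm = 0.0667 m;  h = 9.91 mm = 0.00991 m
ΔT_a = T_lim − T_in = 246.9 °C − 190.9 °C = 56 K
Invert ΔT = ηγ̇²t_res/(ρcp) for γ̇: γ̇_max² = ΔT_a ρ cp / (η t_res) = 56·1377·1891 / (3232·143.339) = 314.758 s⁻²
γ̇_max = sqrt(314.758) = 17.7414 s⁻¹
Solve γ̇ = πDN/h for N: N_max = γ̇_max·h/(π·D) = 17.7414 × 0.00991 / (π × 0.0667) = 0.839047 rev/s = 50.3428 rpm

value=50.34 rpm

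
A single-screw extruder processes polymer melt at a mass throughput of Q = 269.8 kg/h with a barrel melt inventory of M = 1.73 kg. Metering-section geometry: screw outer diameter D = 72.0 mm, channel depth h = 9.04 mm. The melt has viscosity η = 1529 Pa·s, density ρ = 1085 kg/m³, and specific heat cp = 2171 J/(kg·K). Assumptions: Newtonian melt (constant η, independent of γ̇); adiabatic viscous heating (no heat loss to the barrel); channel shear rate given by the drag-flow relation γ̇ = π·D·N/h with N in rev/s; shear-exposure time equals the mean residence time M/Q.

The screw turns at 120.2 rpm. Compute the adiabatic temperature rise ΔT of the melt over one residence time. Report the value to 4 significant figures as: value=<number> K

Convert throughput: Q = 269.8 kg/h = 269.8/3600 = 0.0749444 kg/s
t_res = M / Q_s = 1.73 / 0.0749444 = 23.0838 s
Convert to SI: D = 0.072 m, h = 0.00904 m, N = 120.2/60 = 2.00333 rev/s
γ̇ = π·D·N / h = π · 0.072 · 2.00333 / 0.00904 = 50.1265 s⁻¹
Adiabatic rise: ΔT = η γ̇² t_res / (ρ cp) = 1529·(50.1265)²·23.0838 / (1085·2171) = 37.6495 K

value=37.65 K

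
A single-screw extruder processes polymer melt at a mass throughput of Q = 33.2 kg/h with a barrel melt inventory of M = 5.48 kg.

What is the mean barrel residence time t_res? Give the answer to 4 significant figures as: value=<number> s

value=594.2 s

Convert throughput: Q = 33.2 kg/h = 33.2/3600 = 0.00922222 kg/s
t_res = M / Q_s = 5.48 ÷ 0.00922222 = 594.217 s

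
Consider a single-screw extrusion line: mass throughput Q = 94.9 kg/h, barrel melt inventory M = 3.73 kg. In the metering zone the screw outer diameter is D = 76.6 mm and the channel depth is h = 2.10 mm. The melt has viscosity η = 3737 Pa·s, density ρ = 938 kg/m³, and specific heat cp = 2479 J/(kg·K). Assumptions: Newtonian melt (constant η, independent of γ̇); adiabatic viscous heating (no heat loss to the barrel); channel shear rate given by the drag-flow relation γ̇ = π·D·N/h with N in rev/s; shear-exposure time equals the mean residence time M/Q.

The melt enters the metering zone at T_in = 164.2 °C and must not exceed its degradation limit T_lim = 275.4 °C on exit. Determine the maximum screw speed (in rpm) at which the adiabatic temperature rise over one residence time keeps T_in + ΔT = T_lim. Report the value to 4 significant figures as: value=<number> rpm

Q_s = Q / 3600 = 94.9 / 3600 = 0.0263611 kg/s
Mean residence time: t_res = M/Q_s = 3.73 kg / 0.0263611 kg/s = 141.496 s
D = 76.6 mm = 0.0766 m;  h = 2.10 mm = 0.0021 m
ΔT_a = T_lim − T_in = 275.4 °C − 164.2 °C = 111.2 K
Invert ΔT = ηγ̇²t_res/(ρcp) for γ̇: γ̇_max² = ΔT_a ρ cp / (η t_res) = 111.2·938·2479 / (3737·141.496) = 489.008 s⁻²
γ̇_max = sqrt(489.008) = 22.1135 s⁻¹
N_max = γ̇_max·h / (π·D) = 22.1135 · 0.0021 / (π · 0.0766) = 0.192974 rev/s = 11.5784 rpm

value=11.58 rpm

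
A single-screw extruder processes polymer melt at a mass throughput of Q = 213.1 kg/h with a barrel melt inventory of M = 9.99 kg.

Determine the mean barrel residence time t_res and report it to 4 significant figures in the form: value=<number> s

Convert throughput: Q = 213.1 kg/h = 213.1/3600 = 0.0591944 kg/s
Mean residence time: t_res = M/Q_s = 9.99 kg / 0.0591944 kg/s = 168.766 s

value=168.8 s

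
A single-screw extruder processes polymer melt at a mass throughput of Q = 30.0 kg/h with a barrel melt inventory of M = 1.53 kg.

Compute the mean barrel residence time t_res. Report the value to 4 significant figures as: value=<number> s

Convert throughput: Q = 30.0 kg/h = 30.0/3600 = 0.00833333 kg/s
t_res = M / Q_s = 1.53 ÷ 0.00833333 = 183.6 s

value=183.6 s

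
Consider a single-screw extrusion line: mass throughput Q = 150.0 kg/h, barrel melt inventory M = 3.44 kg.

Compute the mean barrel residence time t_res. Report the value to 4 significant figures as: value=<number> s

value=82.56 s

Q_s = Q / 3600 = 150.0 / 3600 = 0.0416667 kg/s
t_res = M / Q_s = 3.44 / 0.0416667 = 82.56 s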